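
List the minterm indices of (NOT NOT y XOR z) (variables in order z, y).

Σm(1, 2) = (NOT z AND y) OR (z AND NOT y)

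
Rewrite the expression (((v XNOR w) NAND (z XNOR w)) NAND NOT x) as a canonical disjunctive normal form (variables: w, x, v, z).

(NOT w AND NOT x AND NOT v AND NOT z) OR (NOT w AND x AND NOT v AND NOT z) OR (NOT w AND x AND NOT v AND z) OR (NOT w AND x AND v AND NOT z) OR (NOT w AND x AND v AND z) OR (w AND NOT x AND v AND z) OR (w AND x AND NOT v AND NOT z) OR (w AND x AND NOT v AND z) OR (w AND x AND v AND NOT z) OR (w AND x AND v AND z)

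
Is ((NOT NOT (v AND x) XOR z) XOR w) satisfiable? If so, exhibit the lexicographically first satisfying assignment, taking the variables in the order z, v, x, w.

z=0, v=0, x=0, w=1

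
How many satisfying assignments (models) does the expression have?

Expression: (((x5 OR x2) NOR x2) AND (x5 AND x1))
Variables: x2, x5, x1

No assignment satisfies the expression.
Count: 0 out of 8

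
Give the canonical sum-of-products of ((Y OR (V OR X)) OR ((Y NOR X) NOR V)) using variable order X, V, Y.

Σm(1, 2, 3, 4, 5, 6, 7) = (NOT X AND NOT V AND Y) OR (NOT X AND V AND NOT Y) OR (NOT X AND V AND Y) OR (X AND NOT V AND NOT Y) OR (X AND NOT V AND Y) OR (X AND V AND NOT Y) OR (X AND V AND Y)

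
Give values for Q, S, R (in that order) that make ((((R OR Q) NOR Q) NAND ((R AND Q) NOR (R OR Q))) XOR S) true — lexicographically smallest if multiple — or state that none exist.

Q=0, S=0, R=1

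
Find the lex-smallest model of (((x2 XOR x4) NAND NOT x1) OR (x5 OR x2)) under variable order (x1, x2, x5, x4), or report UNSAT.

x1=0, x2=0, x5=0, x4=0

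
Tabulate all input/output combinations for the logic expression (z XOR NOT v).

z | v | Output
--------------
0 | 0 | 1
0 | 1 | 0
1 | 0 | 0
1 | 1 | 1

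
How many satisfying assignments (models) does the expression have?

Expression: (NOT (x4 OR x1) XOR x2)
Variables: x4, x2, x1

Satisfying assignments: (0,0,0), (0,1,1), (1,1,0), (1,1,1)
Count: 4 out of 8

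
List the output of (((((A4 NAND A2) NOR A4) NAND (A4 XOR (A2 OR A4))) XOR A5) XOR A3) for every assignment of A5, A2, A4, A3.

A5 | A2 | A4 | A3 | Output
--------------------------
0 | 0 | 0 | 0 | 1
0 | 0 | 0 | 1 | 0
0 | 0 | 1 | 0 | 1
0 | 0 | 1 | 1 | 0
0 | 1 | 0 | 0 | 1
0 | 1 | 0 | 1 | 0
0 | 1 | 1 | 0 | 1
0 | 1 | 1 | 1 | 0
1 | 0 | 0 | 0 | 0
1 | 0 | 0 | 1 | 1
1 | 0 | 1 | 0 | 0
1 | 0 | 1 | 1 | 1
1 | 1 | 0 | 0 | 0
1 | 1 | 0 | 1 | 1
1 | 1 | 1 | 0 | 0
1 | 1 | 1 | 1 | 1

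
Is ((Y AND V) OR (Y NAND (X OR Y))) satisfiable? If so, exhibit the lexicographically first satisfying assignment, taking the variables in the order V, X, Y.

V=0, X=0, Y=0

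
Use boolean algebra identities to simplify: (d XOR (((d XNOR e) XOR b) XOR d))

By XOR self-cancellation ((E XOR v) XOR v = E):
= ((d XNOR e) XOR b)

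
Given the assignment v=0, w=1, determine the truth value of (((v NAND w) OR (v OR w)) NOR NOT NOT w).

Substituting: (((0 NAND 1) OR (0 OR 1)) NOR NOT NOT 1)
= 0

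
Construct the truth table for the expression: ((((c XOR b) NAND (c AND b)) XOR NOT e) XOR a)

c | b | a | e | Output
----------------------
0 | 0 | 0 | 0 | 0
0 | 0 | 0 | 1 | 1
0 | 0 | 1 | 0 | 1
0 | 0 | 1 | 1 | 0
0 | 1 | 0 | 0 | 0
0 | 1 | 0 | 1 | 1
0 | 1 | 1 | 0 | 1
0 | 1 | 1 | 1 | 0
1 | 0 | 0 | 0 | 0
1 | 0 | 0 | 1 | 1
1 | 0 | 1 | 0 | 1
1 | 0 | 1 | 1 | 0
1 | 1 | 0 | 0 | 0
1 | 1 | 0 | 1 | 1
1 | 1 | 1 | 0 | 1
1 | 1 | 1 | 1 | 0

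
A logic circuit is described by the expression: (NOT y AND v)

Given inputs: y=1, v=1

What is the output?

Substituting: (NOT 1 AND 1)
= 0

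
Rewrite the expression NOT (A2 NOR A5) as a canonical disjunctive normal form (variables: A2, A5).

(NOT A2 AND A5) OR (A2 AND NOT A5) OR (A2 AND A5)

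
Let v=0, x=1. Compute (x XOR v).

Substituting: (1 XOR 0)
= 1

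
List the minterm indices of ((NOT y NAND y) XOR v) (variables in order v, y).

Σm(0, 1) = (NOT v AND NOT y) OR (NOT v AND y)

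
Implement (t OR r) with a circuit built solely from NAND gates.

((t NAND t) NAND (r NAND r))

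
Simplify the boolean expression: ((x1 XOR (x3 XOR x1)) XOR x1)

By XOR self-cancellation ((E XOR v) XOR v = E):
= (x3 XOR x1)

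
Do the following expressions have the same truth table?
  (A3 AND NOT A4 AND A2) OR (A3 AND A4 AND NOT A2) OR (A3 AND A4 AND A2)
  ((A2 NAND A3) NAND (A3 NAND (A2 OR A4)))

Yes, they are equivalent — the two output columns agree on all 8 assignments:
A3 | A4 | A2 | Expression 1 | Expression 2
------------------------------------------
0 | 0 | 0 | 0 | 0
0 | 0 | 1 | 0 | 0
0 | 1 | 0 | 0 | 0
0 | 1 | 1 | 0 | 0
1 | 0 | 0 | 0 | 0
1 | 0 | 1 | 1 | 1
1 | 1 | 0 | 1 | 1
1 | 1 | 1 | 1 | 1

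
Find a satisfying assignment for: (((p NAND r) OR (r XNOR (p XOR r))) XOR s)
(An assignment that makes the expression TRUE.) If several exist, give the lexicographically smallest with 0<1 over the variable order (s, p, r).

s=0, p=0, r=0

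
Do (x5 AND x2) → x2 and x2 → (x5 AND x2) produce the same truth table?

No, Converse is not equivalent to original (counterexample: x2=1, x4=0, x5=0)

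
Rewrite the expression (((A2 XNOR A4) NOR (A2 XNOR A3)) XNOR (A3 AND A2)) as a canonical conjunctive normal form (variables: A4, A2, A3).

(A4 OR NOT A2 OR A3) AND (A4 OR NOT A2 OR NOT A3) AND (NOT A4 OR A2 OR NOT A3) AND (NOT A4 OR NOT A2 OR NOT A3)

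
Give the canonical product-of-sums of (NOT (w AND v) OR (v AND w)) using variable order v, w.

ΠM() = TRUE (no maxterms)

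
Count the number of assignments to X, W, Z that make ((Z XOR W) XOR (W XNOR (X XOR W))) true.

Satisfying assignments: (0,0,0), (0,1,1), (1,0,1), (1,1,0)
Count: 4 out of 8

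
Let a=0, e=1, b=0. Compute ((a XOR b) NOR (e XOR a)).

Substituting: ((0 XOR 0) NOR (1 XOR 0))
= 0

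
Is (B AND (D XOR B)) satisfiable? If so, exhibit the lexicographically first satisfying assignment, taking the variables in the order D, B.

D=0, B=1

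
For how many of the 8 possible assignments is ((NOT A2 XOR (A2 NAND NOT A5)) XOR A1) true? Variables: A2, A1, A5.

Satisfying assignments: (0,1,0), (0,1,1), (1,0,1), (1,1,0)
Count: 4 out of 8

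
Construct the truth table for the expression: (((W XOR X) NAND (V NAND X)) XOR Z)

Z | V | X | W | Output
----------------------
0 | 0 | 0 | 0 | 1
0 | 0 | 0 | 1 | 0
0 | 0 | 1 | 0 | 0
0 | 0 | 1 | 1 | 1
0 | 1 | 0 | 0 | 1
0 | 1 | 0 | 1 | 0
0 | 1 | 1 | 0 | 1
0 | 1 | 1 | 1 | 1
1 | 0 | 0 | 0 | 0
1 | 0 | 0 | 1 | 1
1 | 0 | 1 | 0 | 1
1 | 0 | 1 | 1 | 0
1 | 1 | 0 | 0 | 0
1 | 1 | 0 | 1 | 1
1 | 1 | 1 | 0 | 0
1 | 1 | 1 | 1 | 0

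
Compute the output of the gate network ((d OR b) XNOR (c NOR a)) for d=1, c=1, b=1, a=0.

Substituting: ((1 OR 1) XNOR (1 NOR 0))
= 0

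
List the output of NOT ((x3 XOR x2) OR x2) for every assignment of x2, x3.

x2 | x3 | Output
----------------
0 | 0 | 1
0 | 1 | 0
1 | 0 | 0
1 | 1 | 0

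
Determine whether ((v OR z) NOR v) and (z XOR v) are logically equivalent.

No. Counterexample: with v=0, z=0, Expression 1 = 1 but Expression 2 = 0.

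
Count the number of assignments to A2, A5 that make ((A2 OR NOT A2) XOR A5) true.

Satisfying assignments: (0,0), (1,0)
Count: 2 out of 4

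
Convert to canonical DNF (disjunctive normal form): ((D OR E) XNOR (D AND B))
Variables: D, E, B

(NOT D AND NOT E AND NOT B) OR (NOT D AND NOT E AND B) OR (D AND NOT E AND B) OR (D AND E AND B)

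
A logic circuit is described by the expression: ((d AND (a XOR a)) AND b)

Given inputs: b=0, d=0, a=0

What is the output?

Substituting: ((0 AND (0 XOR 0)) AND 0)
= 0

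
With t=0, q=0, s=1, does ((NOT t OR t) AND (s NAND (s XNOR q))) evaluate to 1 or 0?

Substituting: ((NOT 0 OR 0) AND (1 NAND (1 XNOR 0)))
= 1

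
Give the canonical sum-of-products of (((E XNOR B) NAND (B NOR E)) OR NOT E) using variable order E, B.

Σm(0, 1, 2, 3) = (NOT E AND NOT B) OR (NOT E AND B) OR (E AND NOT B) OR (E AND B)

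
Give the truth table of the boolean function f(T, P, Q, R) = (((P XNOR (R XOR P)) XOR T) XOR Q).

T | P | Q | R | Output
----------------------
0 | 0 | 0 | 0 | 1
0 | 0 | 0 | 1 | 0
0 | 0 | 1 | 0 | 0
0 | 0 | 1 | 1 | 1
0 | 1 | 0 | 0 | 1
0 | 1 | 0 | 1 | 0
0 | 1 | 1 | 0 | 0
0 | 1 | 1 | 1 | 1
1 | 0 | 0 | 0 | 0
1 | 0 | 0 | 1 | 1
1 | 0 | 1 | 0 | 1
1 | 0 | 1 | 1 | 0
1 | 1 | 0 | 0 | 0
1 | 1 | 0 | 1 | 1
1 | 1 | 1 | 0 | 1
1 | 1 | 1 | 1 | 0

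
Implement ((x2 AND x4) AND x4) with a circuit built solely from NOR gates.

((((x2 NOR x2) NOR (x4 NOR x4)) NOR ((x2 NOR x2) NOR (x4 NOR x4))) NOR (x4 NOR x4))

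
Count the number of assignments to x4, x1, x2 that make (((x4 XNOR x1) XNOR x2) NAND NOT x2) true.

Satisfying assignments: (0,0,0), (0,0,1), (0,1,1), (1,0,1), (1,1,0), (1,1,1)
Count: 6 out of 8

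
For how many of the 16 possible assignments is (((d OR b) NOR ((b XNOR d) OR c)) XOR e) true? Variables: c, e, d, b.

Satisfying assignments: (0,1,0,0), (0,1,0,1), (0,1,1,0), (0,1,1,1), (1,1,0,0), (1,1,0,1), (1,1,1,0), (1,1,1,1)
Count: 8 out of 16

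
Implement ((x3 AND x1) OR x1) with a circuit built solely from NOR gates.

((((x3 NOR x3) NOR (x1 NOR x1)) NOR x1) NOR (((x3 NOR x3) NOR (x1 NOR x1)) NOR x1))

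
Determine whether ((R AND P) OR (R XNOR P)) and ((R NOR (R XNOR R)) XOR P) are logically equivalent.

No. Counterexample: with R=0, P=0, Expression 1 = 1 but Expression 2 = 0.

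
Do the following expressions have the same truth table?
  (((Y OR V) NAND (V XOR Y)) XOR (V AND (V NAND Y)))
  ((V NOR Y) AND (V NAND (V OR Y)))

No. Counterexample: with V=1, Y=0, Expression 1 = 1 but Expression 2 = 0.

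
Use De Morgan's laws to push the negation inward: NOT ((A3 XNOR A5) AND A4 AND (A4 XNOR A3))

NOT (A3 XNOR A5) OR NOT A4 OR NOT (A4 XNOR A3)
De Morgan's: NOT(AND of terms) = OR of negations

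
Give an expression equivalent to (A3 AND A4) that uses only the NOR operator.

((A3 NOR A3) NOR (A4 NOR A4))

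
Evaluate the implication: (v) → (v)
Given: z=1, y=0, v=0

Antecedent (v) = 0; consequent (v) = 0.
0 → 0 = 1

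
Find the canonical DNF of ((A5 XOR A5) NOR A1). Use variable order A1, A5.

(NOT A1 AND NOT A5) OR (NOT A1 AND A5)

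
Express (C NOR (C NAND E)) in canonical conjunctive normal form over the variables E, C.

(E OR C) AND (E OR NOT C) AND (NOT E OR C) AND (NOT E OR NOT C)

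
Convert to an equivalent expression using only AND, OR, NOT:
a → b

NOT a OR b
(Implication elimination: A → B = NOT A OR B)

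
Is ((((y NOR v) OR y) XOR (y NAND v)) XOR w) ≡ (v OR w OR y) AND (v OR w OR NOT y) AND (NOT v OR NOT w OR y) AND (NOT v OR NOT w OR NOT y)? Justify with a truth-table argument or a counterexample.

Yes, they are equivalent — the two output columns agree on all 8 assignments:
v | w | y | Expression 1 | Expression 2
---------------------------------------
0 | 0 | 0 | 0 | 0
0 | 0 | 1 | 0 | 0
0 | 1 | 0 | 1 | 1
0 | 1 | 1 | 1 | 1
1 | 0 | 0 | 1 | 1
1 | 0 | 1 | 1 | 1
1 | 1 | 0 | 0 | 0
1 | 1 | 1 | 0 | 0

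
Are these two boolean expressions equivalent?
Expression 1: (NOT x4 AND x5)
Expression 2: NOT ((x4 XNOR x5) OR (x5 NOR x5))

Yes, they are equivalent — the two output columns agree on all 4 assignments:
x4 | x5 | Expression 1 | Expression 2
-------------------------------------
0 | 0 | 0 | 0
0 | 1 | 1 | 1
1 | 0 | 0 | 0
1 | 1 | 0 | 0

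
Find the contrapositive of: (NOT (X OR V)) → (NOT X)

Contrapositive: X → (X OR V)
Note: A statement and its contrapositive are logically equivalent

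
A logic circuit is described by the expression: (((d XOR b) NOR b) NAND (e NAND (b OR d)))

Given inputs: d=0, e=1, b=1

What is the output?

Substituting: (((0 XOR 1) NOR 1) NAND (1 NAND (1 OR 0)))
= 1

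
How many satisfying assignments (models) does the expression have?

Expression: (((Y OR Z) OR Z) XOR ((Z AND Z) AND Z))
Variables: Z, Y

Satisfying assignments: (0,1)
Count: 1 out of 4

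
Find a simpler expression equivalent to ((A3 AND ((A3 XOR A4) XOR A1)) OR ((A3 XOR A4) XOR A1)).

By absorption (E OR (E AND v) = E):
= ((A3 XOR A4) XOR A1)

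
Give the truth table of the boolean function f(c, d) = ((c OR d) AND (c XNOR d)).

c | d | Output
--------------
0 | 0 | 0
0 | 1 | 0
1 | 0 | 0
1 | 1 | 1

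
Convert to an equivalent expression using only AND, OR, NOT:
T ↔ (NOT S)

(T AND (NOT S)) OR (NOT T AND S)
(Biconditional = both true or both false)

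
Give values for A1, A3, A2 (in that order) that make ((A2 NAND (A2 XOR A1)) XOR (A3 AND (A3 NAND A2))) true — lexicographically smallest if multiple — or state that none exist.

A1=0, A3=0, A2=0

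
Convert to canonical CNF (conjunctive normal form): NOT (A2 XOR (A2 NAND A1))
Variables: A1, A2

(A1 OR A2) AND (NOT A1 OR A2) AND (NOT A1 OR NOT A2)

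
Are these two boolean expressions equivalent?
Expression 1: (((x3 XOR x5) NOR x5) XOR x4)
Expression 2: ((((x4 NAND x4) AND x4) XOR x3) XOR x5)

No. Counterexample: with x3=0, x5=0, x4=0, Expression 1 = 1 but Expression 2 = 0.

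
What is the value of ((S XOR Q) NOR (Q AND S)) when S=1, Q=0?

Substituting: ((1 XOR 0) NOR (0 AND 1))
= 0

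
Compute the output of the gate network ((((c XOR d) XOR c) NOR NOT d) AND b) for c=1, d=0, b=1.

Substituting: ((((1 XOR 0) XOR 1) NOR NOT 0) AND 1)
= 0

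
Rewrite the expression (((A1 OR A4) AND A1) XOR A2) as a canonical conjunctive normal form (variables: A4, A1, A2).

(A4 OR A1 OR A2) AND (A4 OR NOT A1 OR NOT A2) AND (NOT A4 OR A1 OR A2) AND (NOT A4 OR NOT A1 OR NOT A2)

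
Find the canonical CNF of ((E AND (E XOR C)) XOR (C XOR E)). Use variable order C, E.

(C OR E) AND (C OR NOT E) AND (NOT C OR NOT E)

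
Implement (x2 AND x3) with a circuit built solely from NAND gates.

((x2 NAND x3) NAND (x2 NAND x3))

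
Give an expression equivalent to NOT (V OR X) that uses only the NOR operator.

(((V NOR X) NOR (V NOR X)) NOR ((V NOR X) NOR (V NOR X)))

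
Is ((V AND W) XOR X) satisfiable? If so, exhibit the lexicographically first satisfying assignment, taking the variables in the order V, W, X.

V=0, W=0, X=1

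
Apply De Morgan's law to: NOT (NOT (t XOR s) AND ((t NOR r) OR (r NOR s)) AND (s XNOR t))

(t XOR s) OR NOT ((t NOR r) OR (r NOR s)) OR NOT (s XNOR t)
De Morgan's: NOT(AND of terms) = OR of negations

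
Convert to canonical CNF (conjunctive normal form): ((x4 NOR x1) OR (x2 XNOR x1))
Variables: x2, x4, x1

(x2 OR x4 OR NOT x1) AND (x2 OR NOT x4 OR NOT x1) AND (NOT x2 OR NOT x4 OR x1)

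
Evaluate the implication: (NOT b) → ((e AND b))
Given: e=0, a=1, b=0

Antecedent (NOT b) = 1; consequent ((e AND b)) = 0.
1 → 0 = 0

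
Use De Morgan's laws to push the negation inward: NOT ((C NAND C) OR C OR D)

NOT (C NAND C) AND NOT C AND NOT D
De Morgan's: NOT(OR of terms) = AND of negations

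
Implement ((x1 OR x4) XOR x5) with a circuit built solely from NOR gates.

((((((x1 NOR x4) NOR (x1 NOR x4)) NOR x5) NOR (((x1 NOR x4) NOR (x1 NOR x4)) NOR x5)) NOR ((((x1 NOR x4) NOR (x1 NOR x4)) NOR x5) NOR (((x1 NOR x4) NOR (x1 NOR x4)) NOR x5))) NOR ((((((x1 NOR x4) NOR (x1 NOR x4)) NOR ((x1 NOR x4) NOR (x1 NOR x4))) NOR (x5 NOR x5)) NOR ((((x1 NOR x4) NOR (x1 NOR x4)) NOR ((x1 NOR x4) NOR (x1 NOR x4))) NOR (x5 NOR x5))) NOR (((((x1 NOR x4) NOR (x1 NOR x4)) NOR ((x1 NOR x4) NOR (x1 NOR x4))) NOR (x5 NOR x5)) NOR ((((x1 NOR x4) NOR (x1 NOR x4)) NOR ((x1 NOR x4) NOR (x1 NOR x4))) NOR (x5 NOR x5)))))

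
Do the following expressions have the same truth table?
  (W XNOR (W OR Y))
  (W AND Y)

No. Counterexample: with W=0, Y=0, Expression 1 = 1 but Expression 2 = 0.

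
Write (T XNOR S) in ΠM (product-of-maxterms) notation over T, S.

ΠM(1, 2) = (T OR NOT S) AND (NOT T OR S)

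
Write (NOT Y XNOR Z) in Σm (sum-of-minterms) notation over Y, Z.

Σm(1, 2) = (NOT Y AND Z) OR (Y AND NOT Z)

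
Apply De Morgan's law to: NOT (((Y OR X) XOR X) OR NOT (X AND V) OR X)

NOT ((Y OR X) XOR X) AND (X AND V) AND NOT X
De Morgan's: NOT(OR of terms) = AND of negations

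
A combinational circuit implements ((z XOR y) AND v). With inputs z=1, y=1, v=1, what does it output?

Substituting: ((1 XOR 1) AND 1)
= 0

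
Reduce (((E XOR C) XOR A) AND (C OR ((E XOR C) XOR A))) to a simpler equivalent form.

By absorption (E AND (E OR v) = E):
= ((E XOR C) XOR A)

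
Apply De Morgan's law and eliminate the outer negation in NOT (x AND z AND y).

NOT x OR NOT z OR NOT y
De Morgan's: NOT(AND of terms) = OR of negations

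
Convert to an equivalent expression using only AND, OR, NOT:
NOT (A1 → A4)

A1 AND NOT A4
(Negated implication: NOT(A → B) = A AND NOT B)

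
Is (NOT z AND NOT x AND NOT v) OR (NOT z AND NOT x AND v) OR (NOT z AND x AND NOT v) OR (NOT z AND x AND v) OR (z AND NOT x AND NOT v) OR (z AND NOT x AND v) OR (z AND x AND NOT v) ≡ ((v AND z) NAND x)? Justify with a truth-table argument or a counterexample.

Yes, they are equivalent — the two output columns agree on all 8 assignments:
z | x | v | Expression 1 | Expression 2
---------------------------------------
0 | 0 | 0 | 1 | 1
0 | 0 | 1 | 1 | 1
0 | 1 | 0 | 1 | 1
0 | 1 | 1 | 1 | 1
1 | 0 | 0 | 1 | 1
1 | 0 | 1 | 1 | 1
1 | 1 | 0 | 1 | 1
1 | 1 | 1 | 0 | 0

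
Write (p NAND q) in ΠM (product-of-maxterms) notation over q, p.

ΠM(3) = (NOT q OR NOT p)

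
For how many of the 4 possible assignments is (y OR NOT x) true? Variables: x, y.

Satisfying assignments: (0,0), (0,1), (1,1)
Count: 3 out of 4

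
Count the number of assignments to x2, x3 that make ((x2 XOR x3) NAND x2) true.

Satisfying assignments: (0,0), (0,1), (1,1)
Count: 3 out of 4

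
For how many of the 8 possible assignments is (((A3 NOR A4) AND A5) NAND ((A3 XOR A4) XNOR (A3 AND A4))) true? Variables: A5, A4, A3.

Satisfying assignments: (0,0,0), (0,0,1), (0,1,0), (0,1,1), (1,0,1), (1,1,0), (1,1,1)
Count: 7 out of 8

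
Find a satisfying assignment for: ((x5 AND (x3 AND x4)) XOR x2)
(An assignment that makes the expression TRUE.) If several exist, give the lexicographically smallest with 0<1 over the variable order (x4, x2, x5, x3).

x4=0, x2=1, x5=0, x3=0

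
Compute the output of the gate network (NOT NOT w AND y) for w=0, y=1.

Substituting: (NOT NOT 0 AND 1)
= 0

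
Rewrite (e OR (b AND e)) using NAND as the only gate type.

((e NAND e) NAND (((b NAND e) NAND (b NAND e)) NAND ((b NAND e) NAND (b NAND e))))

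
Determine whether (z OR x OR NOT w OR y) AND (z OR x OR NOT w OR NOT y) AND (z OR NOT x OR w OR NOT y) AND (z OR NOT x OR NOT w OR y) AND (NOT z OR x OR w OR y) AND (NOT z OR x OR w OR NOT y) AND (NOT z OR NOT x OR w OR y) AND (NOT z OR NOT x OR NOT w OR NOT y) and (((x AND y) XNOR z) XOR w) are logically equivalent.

Yes, they are equivalent — the two output columns agree on all 16 assignments:
z | x | w | y | Expression 1 | Expression 2
-------------------------------------------
0 | 0 | 0 | 0 | 1 | 1
0 | 0 | 0 | 1 | 1 | 1
0 | 0 | 1 | 0 | 0 | 0
0 | 0 | 1 | 1 | 0 | 0
0 | 1 | 0 | 0 | 1 | 1
0 | 1 | 0 | 1 | 0 | 0
0 | 1 | 1 | 0 | 0 | 0
0 | 1 | 1 | 1 | 1 | 1
1 | 0 | 0 | 0 | 0 | 0
1 | 0 | 0 | 1 | 0 | 0
1 | 0 | 1 | 0 | 1 | 1
1 | 0 | 1 | 1 | 1 | 1
1 | 1 | 0 | 0 | 0 | 0
1 | 1 | 0 | 1 | 1 | 1
1 | 1 | 1 | 0 | 1 | 1
1 | 1 | 1 | 1 | 0 | 0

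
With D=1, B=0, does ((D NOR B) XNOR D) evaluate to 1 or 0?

Substituting: ((1 NOR 0) XNOR 1)
= 0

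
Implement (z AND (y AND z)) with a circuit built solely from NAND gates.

((z NAND ((y NAND z) NAND (y NAND z))) NAND (z NAND ((y NAND z) NAND (y NAND z))))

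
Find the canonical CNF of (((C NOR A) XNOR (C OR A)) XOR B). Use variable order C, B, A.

(C OR B OR A) AND (C OR B OR NOT A) AND (NOT C OR B OR A) AND (NOT C OR B OR NOT A)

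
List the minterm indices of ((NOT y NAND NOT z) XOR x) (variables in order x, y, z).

Σm(1, 2, 3, 4) = (NOT x AND NOT y AND z) OR (NOT x AND y AND NOT z) OR (NOT x AND y AND z) OR (x AND NOT y AND NOT z)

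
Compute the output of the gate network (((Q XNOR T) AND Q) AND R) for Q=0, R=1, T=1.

Substituting: (((0 XNOR 1) AND 0) AND 1)
= 0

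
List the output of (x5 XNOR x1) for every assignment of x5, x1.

x5 | x1 | Output
----------------
0 | 0 | 1
0 | 1 | 0
1 | 0 | 0
1 | 1 | 1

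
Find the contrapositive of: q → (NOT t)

Contrapositive: t → NOT q
Note: A statement and its contrapositive are logically equivalent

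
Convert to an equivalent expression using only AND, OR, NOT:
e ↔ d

(e AND d) OR (NOT e AND NOT d)
(Biconditional = both true or both false)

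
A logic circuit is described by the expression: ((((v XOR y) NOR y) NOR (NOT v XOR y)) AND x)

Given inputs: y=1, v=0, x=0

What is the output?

Substituting: ((((0 XOR 1) NOR 1) NOR (NOT 0 XOR 1)) AND 0)
= 0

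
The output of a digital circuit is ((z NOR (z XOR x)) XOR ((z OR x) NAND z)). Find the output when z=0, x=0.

Substituting: ((0 NOR (0 XOR 0)) XOR ((0 OR 0) NAND 0))
= 0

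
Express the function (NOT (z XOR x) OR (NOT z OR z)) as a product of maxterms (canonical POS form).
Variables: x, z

ΠM() = TRUE (no maxterms)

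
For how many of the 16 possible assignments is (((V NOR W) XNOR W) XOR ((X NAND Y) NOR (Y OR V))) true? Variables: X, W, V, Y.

Satisfying assignments: (0,0,1,0), (0,0,1,1), (1,0,1,0), (1,0,1,1)
Count: 4 out of 16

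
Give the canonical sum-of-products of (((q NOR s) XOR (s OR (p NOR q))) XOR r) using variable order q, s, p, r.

Σm(1, 2, 4, 6, 9, 11, 12, 14) = (NOT q AND NOT s AND NOT p AND r) OR (NOT q AND NOT s AND p AND NOT r) OR (NOT q AND s AND NOT p AND NOT r) OR (NOT q AND s AND p AND NOT r) OR (q AND NOT s AND NOT p AND r) OR (q AND NOT s AND p AND r) OR (q AND s AND NOT p AND NOT r) OR (q AND s AND p AND NOT r)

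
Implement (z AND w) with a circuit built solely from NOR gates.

((z NOR z) NOR (w NOR w))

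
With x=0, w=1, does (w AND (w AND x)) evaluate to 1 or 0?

Substituting: (1 AND (1 AND 0))
= 0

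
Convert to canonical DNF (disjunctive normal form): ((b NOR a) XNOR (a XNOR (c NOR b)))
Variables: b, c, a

(NOT b AND c AND NOT a) OR (NOT b AND c AND a) OR (b AND NOT c AND a) OR (b AND c AND a)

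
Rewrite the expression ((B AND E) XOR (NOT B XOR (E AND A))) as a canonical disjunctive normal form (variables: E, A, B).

(NOT E AND NOT A AND NOT B) OR (NOT E AND A AND NOT B) OR (E AND NOT A AND NOT B) OR (E AND NOT A AND B)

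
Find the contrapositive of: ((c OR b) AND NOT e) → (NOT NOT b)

Contrapositive: NOT b → NOT ((c OR b) AND NOT e)
Note: A statement and its contrapositive are logically equivalent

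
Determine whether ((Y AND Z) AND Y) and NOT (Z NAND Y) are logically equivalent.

Yes, they are equivalent — the two output columns agree on all 4 assignments:
Z | Y | Expression 1 | Expression 2
-----------------------------------
0 | 0 | 0 | 0
0 | 1 | 0 | 0
1 | 0 | 0 | 0
1 | 1 | 1 | 1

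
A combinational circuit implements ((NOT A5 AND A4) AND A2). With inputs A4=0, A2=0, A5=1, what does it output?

Substituting: ((NOT 1 AND 0) AND 0)
= 0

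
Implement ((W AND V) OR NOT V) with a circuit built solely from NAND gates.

((((W NAND V) NAND (W NAND V)) NAND ((W NAND V) NAND (W NAND V))) NAND ((V NAND V) NAND (V NAND V)))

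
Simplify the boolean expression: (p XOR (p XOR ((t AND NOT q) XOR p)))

By XOR self-cancellation ((E XOR v) XOR v = E):
= ((t AND NOT q) XOR p)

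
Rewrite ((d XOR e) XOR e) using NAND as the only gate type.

((((d NAND (d NAND e)) NAND (e NAND (d NAND e))) NAND (((d NAND (d NAND e)) NAND (e NAND (d NAND e))) NAND e)) NAND (e NAND (((d NAND (d NAND e)) NAND (e NAND (d NAND e))) NAND e)))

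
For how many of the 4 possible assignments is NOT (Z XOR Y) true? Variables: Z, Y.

Satisfying assignments: (0,0), (1,1)
Count: 2 out of 4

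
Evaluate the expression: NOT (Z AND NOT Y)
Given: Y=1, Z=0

Substituting: NOT (0 AND NOT 1)
= 1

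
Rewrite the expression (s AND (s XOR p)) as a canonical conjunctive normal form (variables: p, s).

(p OR s) AND (NOT p OR s) AND (NOT p OR NOT s)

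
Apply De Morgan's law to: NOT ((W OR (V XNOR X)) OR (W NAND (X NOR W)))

NOT (W OR (V XNOR X)) AND NOT (W NAND (X NOR W))
De Morgan's: NOT(OR of terms) = AND of negations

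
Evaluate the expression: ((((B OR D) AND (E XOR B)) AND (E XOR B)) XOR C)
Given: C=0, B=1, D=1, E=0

Substituting: ((((1 OR 1) AND (0 XOR 1)) AND (0 XOR 1)) XOR 0)
= 1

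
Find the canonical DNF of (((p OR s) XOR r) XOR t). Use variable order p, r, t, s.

(NOT p AND NOT r AND NOT t AND s) OR (NOT p AND NOT r AND t AND NOT s) OR (NOT p AND r AND NOT t AND NOT s) OR (NOT p AND r AND t AND s) OR (p AND NOT r AND NOT t AND NOT s) OR (p AND NOT r AND NOT t AND s) OR (p AND r AND t AND NOT s) OR (p AND r AND t AND s)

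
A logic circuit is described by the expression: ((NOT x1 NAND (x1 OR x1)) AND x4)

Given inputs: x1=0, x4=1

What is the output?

Substituting: ((NOT 0 NAND (0 OR 0)) AND 1)
= 1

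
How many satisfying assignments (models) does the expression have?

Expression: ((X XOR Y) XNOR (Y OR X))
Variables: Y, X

Satisfying assignments: (0,0), (0,1), (1,0)
Count: 3 out of 4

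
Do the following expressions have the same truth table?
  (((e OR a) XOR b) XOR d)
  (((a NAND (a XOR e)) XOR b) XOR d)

No. Counterexample: with b=0, a=0, e=0, d=0, Expression 1 = 0 but Expression 2 = 1.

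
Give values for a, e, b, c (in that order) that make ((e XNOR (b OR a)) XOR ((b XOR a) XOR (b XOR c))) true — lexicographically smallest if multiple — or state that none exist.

a=0, e=0, b=0, c=0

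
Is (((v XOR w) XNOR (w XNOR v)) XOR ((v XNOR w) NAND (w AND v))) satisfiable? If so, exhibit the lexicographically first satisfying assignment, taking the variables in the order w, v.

w=0, v=0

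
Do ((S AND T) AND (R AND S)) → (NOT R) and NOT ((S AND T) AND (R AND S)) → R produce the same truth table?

No, Inverse is not equivalent to original (counterexample: T=0, R=0, S=0)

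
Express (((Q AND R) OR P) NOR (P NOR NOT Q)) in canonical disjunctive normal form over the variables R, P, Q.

(NOT R AND NOT P AND NOT Q) OR (R AND NOT P AND NOT Q)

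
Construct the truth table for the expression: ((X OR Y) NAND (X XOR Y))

X | Y | Output
--------------
0 | 0 | 1
0 | 1 | 0
1 | 0 | 0
1 | 1 | 1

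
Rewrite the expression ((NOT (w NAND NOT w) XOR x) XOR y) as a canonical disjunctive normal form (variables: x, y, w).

(NOT x AND y AND NOT w) OR (NOT x AND y AND w) OR (x AND NOT y AND NOT w) OR (x AND NOT y AND w)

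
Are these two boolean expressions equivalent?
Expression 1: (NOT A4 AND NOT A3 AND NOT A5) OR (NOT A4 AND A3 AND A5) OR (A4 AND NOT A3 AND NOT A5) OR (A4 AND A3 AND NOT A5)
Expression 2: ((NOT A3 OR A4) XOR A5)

Yes, they are equivalent — the two output columns agree on all 8 assignments:
A4 | A3 | A5 | Expression 1 | Expression 2
------------------------------------------
0 | 0 | 0 | 1 | 1
0 | 0 | 1 | 0 | 0
0 | 1 | 0 | 0 | 0
0 | 1 | 1 | 1 | 1
1 | 0 | 0 | 1 | 1
1 | 0 | 1 | 0 | 0
1 | 1 | 0 | 1 | 1
1 | 1 | 1 | 0 | 0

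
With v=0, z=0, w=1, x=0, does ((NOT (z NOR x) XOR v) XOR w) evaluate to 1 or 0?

Substituting: ((NOT (0 NOR 0) XOR 0) XOR 1)
= 1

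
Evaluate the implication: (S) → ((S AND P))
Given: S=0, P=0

Antecedent (S) = 0; consequent ((S AND P)) = 0.
0 → 0 = 1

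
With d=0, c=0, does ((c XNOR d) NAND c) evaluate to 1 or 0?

Substituting: ((0 XNOR 0) NAND 0)
= 1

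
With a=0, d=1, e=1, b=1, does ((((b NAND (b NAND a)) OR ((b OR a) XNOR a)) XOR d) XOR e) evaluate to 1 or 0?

Substituting: ((((1 NAND (1 NAND 0)) OR ((1 OR 0) XNOR 0)) XOR 1) XOR 1)
= 0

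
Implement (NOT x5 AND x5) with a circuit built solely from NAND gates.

(((x5 NAND x5) NAND x5) NAND ((x5 NAND x5) NAND x5))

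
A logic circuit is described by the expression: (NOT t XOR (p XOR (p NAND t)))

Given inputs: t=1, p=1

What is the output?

Substituting: (NOT 1 XOR (1 XOR (1 NAND 1)))
= 1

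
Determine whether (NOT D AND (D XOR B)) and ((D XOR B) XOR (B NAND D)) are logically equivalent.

No. Counterexample: with D=0, B=0, Expression 1 = 0 but Expression 2 = 1.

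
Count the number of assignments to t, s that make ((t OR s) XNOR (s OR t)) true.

Satisfying assignments: (0,0), (0,1), (1,0), (1,1)
Count: 4 out of 4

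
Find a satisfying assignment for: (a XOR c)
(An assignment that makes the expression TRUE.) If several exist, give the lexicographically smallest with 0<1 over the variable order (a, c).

a=0, c=1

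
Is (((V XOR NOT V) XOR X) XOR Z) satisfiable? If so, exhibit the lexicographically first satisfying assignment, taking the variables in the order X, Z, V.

X=0, Z=0, V=0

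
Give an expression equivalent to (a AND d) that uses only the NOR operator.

((a NOR a) NOR (d NOR d))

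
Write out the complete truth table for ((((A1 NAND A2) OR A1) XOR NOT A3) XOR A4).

A2 | A4 | A3 | A1 | Output
--------------------------
0 | 0 | 0 | 0 | 0
0 | 0 | 0 | 1 | 0
0 | 0 | 1 | 0 | 1
0 | 0 | 1 | 1 | 1
0 | 1 | 0 | 0 | 1
0 | 1 | 0 | 1 | 1
0 | 1 | 1 | 0 | 0
0 | 1 | 1 | 1 | 0
1 | 0 | 0 | 0 | 0
1 | 0 | 0 | 1 | 0
1 | 0 | 1 | 0 | 1
1 | 0 | 1 | 1 | 1
1 | 1 | 0 | 0 | 1
1 | 1 | 0 | 1 | 1
1 | 1 | 1 | 0 | 0
1 | 1 | 1 | 1 | 0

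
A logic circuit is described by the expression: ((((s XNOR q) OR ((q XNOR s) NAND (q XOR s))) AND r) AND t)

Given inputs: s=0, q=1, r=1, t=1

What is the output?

Substituting: ((((0 XNOR 1) OR ((1 XNOR 0) NAND (1 XOR 0))) AND 1) AND 1)
= 1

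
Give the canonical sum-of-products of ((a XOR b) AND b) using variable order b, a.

Σm(2) = (b AND NOT a)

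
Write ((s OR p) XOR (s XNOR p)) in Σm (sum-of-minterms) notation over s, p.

Σm(0, 1, 2) = (NOT s AND NOT p) OR (NOT s AND p) OR (s AND NOT p)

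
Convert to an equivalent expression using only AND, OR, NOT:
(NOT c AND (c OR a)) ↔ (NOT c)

((NOT c AND (c OR a)) AND (NOT c)) OR (NOT (NOT c AND (c OR a)) AND c)
(Biconditional = both true or both false)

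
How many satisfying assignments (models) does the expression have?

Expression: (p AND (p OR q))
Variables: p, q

Satisfying assignments: (1,0), (1,1)
Count: 2 out of 4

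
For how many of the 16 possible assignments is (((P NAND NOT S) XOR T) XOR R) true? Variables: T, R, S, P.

Satisfying assignments: (0,0,0,0), (0,0,1,0), (0,0,1,1), (0,1,0,1), (1,0,0,1), (1,1,0,0), (1,1,1,0), (1,1,1,1)
Count: 8 out of 16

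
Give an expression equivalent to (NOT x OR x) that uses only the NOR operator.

(((x NOR x) NOR x) NOR ((x NOR x) NOR x))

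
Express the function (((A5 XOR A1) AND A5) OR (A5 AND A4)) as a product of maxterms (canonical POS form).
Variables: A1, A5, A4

ΠM(0, 1, 4, 5, 6) = (A1 OR A5 OR A4) AND (A1 OR A5 OR NOT A4) AND (NOT A1 OR A5 OR A4) AND (NOT A1 OR A5 OR NOT A4) AND (NOT A1 OR NOT A5 OR A4)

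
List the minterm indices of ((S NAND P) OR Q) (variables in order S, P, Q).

Σm(0, 1, 2, 3, 4, 5, 7) = (NOT S AND NOT P AND NOT Q) OR (NOT S AND NOT P AND Q) OR (NOT S AND P AND NOT Q) OR (NOT S AND P AND Q) OR (S AND NOT P AND NOT Q) OR (S AND NOT P AND Q) OR (S AND P AND Q)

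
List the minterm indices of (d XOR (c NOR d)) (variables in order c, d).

Σm(0, 1, 3) = (NOT c AND NOT d) OR (NOT c AND d) OR (c AND d)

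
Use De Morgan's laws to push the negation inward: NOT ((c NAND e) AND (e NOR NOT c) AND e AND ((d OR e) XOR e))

NOT (c NAND e) OR NOT (e NOR NOT c) OR NOT e OR NOT ((d OR e) XOR e)
De Morgan's: NOT(AND of terms) = OR of negations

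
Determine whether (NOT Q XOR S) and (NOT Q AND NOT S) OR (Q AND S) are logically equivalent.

Yes, they are equivalent — the two output columns agree on all 4 assignments:
Q | S | Expression 1 | Expression 2
-----------------------------------
0 | 0 | 1 | 1
0 | 1 | 0 | 0
1 | 0 | 0 | 0
1 | 1 | 1 | 1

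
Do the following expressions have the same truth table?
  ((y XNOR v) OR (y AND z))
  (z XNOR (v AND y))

No. Counterexample: with y=0, z=0, v=1, Expression 1 = 0 but Expression 2 = 1.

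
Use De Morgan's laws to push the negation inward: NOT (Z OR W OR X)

NOT Z AND NOT W AND NOT X
De Morgan's: NOT(OR of terms) = AND of negations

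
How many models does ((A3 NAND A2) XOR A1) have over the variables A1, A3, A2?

Satisfying assignments: (0,0,0), (0,0,1), (0,1,0), (1,1,1)
Count: 4 out of 8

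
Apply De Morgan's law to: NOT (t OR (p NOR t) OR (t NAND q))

NOT t AND NOT (p NOR t) AND NOT (t NAND q)
De Morgan's: NOT(OR of terms) = AND of negations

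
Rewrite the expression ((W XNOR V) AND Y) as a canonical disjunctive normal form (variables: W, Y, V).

(NOT W AND Y AND NOT V) OR (W AND Y AND V)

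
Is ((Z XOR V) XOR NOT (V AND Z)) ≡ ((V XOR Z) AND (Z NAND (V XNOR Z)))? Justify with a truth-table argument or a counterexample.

No. Counterexample: with V=0, Z=0, Expression 1 = 1 but Expression 2 = 0.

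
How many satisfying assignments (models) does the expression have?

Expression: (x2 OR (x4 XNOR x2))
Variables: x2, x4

Satisfying assignments: (0,0), (1,0), (1,1)
Count: 3 out of 4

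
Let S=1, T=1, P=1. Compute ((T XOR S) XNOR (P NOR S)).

Substituting: ((1 XOR 1) XNOR (1 NOR 1))
= 1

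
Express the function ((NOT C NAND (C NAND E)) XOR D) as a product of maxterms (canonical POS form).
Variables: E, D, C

ΠM(0, 3, 4, 7) = (E OR D OR C) AND (E OR NOT D OR NOT C) AND (NOT E OR D OR C) AND (NOT E OR NOT D OR NOT C)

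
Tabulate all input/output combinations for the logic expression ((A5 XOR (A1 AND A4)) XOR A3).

A4 | A1 | A3 | A5 | Output
--------------------------
0 | 0 | 0 | 0 | 0
0 | 0 | 0 | 1 | 1
0 | 0 | 1 | 0 | 1
0 | 0 | 1 | 1 | 0
0 | 1 | 0 | 0 | 0
0 | 1 | 0 | 1 | 1
0 | 1 | 1 | 0 | 1
0 | 1 | 1 | 1 | 0
1 | 0 | 0 | 0 | 0
1 | 0 | 0 | 1 | 1
1 | 0 | 1 | 0 | 1
1 | 0 | 1 | 1 | 0
1 | 1 | 0 | 0 | 1
1 | 1 | 0 | 1 | 0
1 | 1 | 1 | 0 | 0
1 | 1 | 1 | 1 | 1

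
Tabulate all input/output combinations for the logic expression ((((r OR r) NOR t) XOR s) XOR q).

s | r | q | t | Output
----------------------
0 | 0 | 0 | 0 | 1
0 | 0 | 0 | 1 | 0
0 | 0 | 1 | 0 | 0
0 | 0 | 1 | 1 | 1
0 | 1 | 0 | 0 | 0
0 | 1 | 0 | 1 | 0
0 | 1 | 1 | 0 | 1
0 | 1 | 1 | 1 | 1
1 | 0 | 0 | 0 | 0
1 | 0 | 0 | 1 | 1
1 | 0 | 1 | 0 | 1
1 | 0 | 1 | 1 | 0
1 | 1 | 0 | 0 | 1
1 | 1 | 0 | 1 | 1
1 | 1 | 1 | 0 | 0
1 | 1 | 1 | 1 | 0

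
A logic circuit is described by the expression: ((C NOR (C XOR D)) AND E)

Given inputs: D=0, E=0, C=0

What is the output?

Substituting: ((0 NOR (0 XOR 0)) AND 0)
= 0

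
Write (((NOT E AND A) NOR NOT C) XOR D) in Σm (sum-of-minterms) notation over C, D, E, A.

Σm(4, 5, 6, 7, 8, 10, 11, 13) = (NOT C AND D AND NOT E AND NOT A) OR (NOT C AND D AND NOT E AND A) OR (NOT C AND D AND E AND NOT A) OR (NOT C AND D AND E AND A) OR (C AND NOT D AND NOT E AND NOT A) OR (C AND NOT D AND E AND NOT A) OR (C AND NOT D AND E AND A) OR (C AND D AND NOT E AND A)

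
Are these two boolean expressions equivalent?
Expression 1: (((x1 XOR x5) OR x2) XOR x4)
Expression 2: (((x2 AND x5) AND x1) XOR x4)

No. Counterexample: with x5=0, x2=0, x4=0, x1=1, Expression 1 = 1 but Expression 2 = 0.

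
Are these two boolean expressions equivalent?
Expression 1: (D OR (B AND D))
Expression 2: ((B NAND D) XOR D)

No. Counterexample: with B=0, D=0, Expression 1 = 0 but Expression 2 = 1.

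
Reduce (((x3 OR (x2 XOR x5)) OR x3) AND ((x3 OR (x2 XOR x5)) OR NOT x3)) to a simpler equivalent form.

By distribution ((E OR v) AND (E OR NOT v) = E):
= (x3 OR (x2 XOR x5))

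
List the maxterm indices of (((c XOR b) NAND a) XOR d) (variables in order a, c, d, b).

ΠM(2, 3, 6, 7, 9, 10, 12, 15) = (a OR c OR NOT d OR b) AND (a OR c OR NOT d OR NOT b) AND (a OR NOT c OR NOT d OR b) AND (a OR NOT c OR NOT d OR NOT b) AND (NOT a OR c OR d OR NOT b) AND (NOT a OR c OR NOT d OR b) AND (NOT a OR NOT c OR d OR b) AND (NOT a OR NOT c OR NOT d OR NOT b)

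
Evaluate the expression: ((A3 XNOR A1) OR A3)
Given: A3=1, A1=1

Substituting: ((1 XNOR 1) OR 1)
= 1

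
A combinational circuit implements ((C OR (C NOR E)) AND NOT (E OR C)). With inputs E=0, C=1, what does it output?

Substituting: ((1 OR (1 NOR 0)) AND NOT (0 OR 1))
= 0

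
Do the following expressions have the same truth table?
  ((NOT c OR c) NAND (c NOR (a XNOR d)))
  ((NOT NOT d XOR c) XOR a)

No. Counterexample: with c=0, d=0, a=0, Expression 1 = 1 but Expression 2 = 0.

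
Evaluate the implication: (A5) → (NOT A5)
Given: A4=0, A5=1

Antecedent (A5) = 1; consequent (NOT A5) = 0.
1 → 0 = 0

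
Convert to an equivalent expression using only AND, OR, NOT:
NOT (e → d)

e AND NOT d
(Negated implication: NOT(A → B) = A AND NOT B)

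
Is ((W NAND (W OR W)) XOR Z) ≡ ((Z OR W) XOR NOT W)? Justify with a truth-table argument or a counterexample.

No. Counterexample: with W=1, Z=0, Expression 1 = 0 but Expression 2 = 1.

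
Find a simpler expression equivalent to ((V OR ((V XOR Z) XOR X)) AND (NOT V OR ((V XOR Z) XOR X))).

By distribution ((E OR v) AND (E OR NOT v) = E):
= ((V XOR Z) XOR X)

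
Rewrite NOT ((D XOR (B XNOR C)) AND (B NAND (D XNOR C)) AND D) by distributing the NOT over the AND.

NOT (D XOR (B XNOR C)) OR NOT (B NAND (D XNOR C)) OR NOT D
De Morgan's: NOT(AND of terms) = OR of negations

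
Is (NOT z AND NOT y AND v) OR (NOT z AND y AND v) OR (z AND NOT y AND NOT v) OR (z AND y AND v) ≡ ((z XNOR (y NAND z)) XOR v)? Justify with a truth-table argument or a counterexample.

Yes, they are equivalent — the two output columns agree on all 8 assignments:
z | y | v | Expression 1 | Expression 2
---------------------------------------
0 | 0 | 0 | 0 | 0
0 | 0 | 1 | 1 | 1
0 | 1 | 0 | 0 | 0
0 | 1 | 1 | 1 | 1
1 | 0 | 0 | 1 | 1
1 | 0 | 1 | 0 | 0
1 | 1 | 0 | 0 | 0
1 | 1 | 1 | 1 | 1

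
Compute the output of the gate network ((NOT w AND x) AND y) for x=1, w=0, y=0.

Substituting: ((NOT 0 AND 1) AND 0)
= 0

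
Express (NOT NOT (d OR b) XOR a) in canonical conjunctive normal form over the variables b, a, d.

(b OR a OR d) AND (b OR NOT a OR NOT d) AND (NOT b OR NOT a OR d) AND (NOT b OR NOT a OR NOT d)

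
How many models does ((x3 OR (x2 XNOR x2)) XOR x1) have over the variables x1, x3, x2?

Satisfying assignments: (0,0,0), (0,0,1), (0,1,0), (0,1,1)
Count: 4 out of 8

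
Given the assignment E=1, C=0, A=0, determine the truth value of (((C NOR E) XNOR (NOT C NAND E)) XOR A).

Substituting: (((0 NOR 1) XNOR (NOT 0 NAND 1)) XOR 0)
= 1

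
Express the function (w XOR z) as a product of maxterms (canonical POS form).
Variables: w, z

ΠM(0, 3) = (w OR z) AND (NOT w OR NOT z)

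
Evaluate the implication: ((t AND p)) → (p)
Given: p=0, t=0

Antecedent ((t AND p)) = 0; consequent (p) = 0.
0 → 0 = 1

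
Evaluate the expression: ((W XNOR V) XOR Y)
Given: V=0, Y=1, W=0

Substituting: ((0 XNOR 0) XOR 1)
= 0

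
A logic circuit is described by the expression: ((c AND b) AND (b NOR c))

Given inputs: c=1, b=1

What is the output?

Substituting: ((1 AND 1) AND (1 NOR 1))
= 0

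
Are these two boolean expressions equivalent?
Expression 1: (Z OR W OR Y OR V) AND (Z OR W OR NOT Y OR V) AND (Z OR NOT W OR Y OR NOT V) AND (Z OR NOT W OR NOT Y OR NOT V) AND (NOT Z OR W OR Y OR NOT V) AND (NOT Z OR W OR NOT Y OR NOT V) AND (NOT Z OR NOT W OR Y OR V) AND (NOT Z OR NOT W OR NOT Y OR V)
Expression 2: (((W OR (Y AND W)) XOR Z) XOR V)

Yes, they are equivalent — the two output columns agree on all 16 assignments:
Z | W | Y | V | Expression 1 | Expression 2
-------------------------------------------
0 | 0 | 0 | 0 | 0 | 0
0 | 0 | 0 | 1 | 1 | 1
0 | 0 | 1 | 0 | 0 | 0
0 | 0 | 1 | 1 | 1 | 1
0 | 1 | 0 | 0 | 1 | 1
0 | 1 | 0 | 1 | 0 | 0
0 | 1 | 1 | 0 | 1 | 1
0 | 1 | 1 | 1 | 0 | 0
1 | 0 | 0 | 0 | 1 | 1
1 | 0 | 0 | 1 | 0 | 0
1 | 0 | 1 | 0 | 1 | 1
1 | 0 | 1 | 1 | 0 | 0
1 | 1 | 0 | 0 | 0 | 0
1 | 1 | 0 | 1 | 1 | 1
1 | 1 | 1 | 0 | 0 | 0
1 | 1 | 1 | 1 | 1 | 1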